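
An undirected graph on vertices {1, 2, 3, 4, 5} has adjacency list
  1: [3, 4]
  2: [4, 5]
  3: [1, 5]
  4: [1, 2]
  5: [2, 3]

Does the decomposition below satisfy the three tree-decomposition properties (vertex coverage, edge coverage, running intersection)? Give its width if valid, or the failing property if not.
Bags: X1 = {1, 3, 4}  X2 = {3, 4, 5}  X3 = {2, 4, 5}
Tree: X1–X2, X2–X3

Yes; width 2.

Checking the three conditions: (i) the bags cover all of {1, 2, 3, 4, 5}; (ii) for each edge, some bag contains both endpoints; (iii) the bags containing any fixed vertex form a subtree. All hold, so the decomposition is valid with width 3 − 1 = 2.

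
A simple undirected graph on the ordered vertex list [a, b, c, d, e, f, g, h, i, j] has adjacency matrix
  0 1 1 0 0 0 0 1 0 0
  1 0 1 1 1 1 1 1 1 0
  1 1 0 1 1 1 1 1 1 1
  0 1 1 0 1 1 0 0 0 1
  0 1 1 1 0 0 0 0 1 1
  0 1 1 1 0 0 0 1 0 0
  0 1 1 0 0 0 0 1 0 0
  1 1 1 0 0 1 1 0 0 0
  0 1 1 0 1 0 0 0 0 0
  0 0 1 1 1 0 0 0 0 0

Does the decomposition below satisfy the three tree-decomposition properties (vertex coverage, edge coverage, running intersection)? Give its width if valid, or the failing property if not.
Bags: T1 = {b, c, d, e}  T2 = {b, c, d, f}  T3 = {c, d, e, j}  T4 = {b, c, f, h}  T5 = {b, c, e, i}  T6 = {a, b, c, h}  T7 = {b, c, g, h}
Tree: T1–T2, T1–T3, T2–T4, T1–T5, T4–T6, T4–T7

Checking the three conditions: (i) the bags cover all of {a, b, c, d, e, f, g, h, i, j}; (ii) for each edge, some bag contains both endpoints; (iii) the bags containing any fixed vertex form a subtree. All hold, so the decomposition is valid with width 4 − 1 = 3.

Yes; width 3.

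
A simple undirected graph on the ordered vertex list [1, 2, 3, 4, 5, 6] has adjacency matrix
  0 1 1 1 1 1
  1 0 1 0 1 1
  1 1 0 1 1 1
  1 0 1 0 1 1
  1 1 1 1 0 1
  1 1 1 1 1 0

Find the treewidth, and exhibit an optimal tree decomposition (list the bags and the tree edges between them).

Each bag holds 5 vertices, so the decomposition has width 4, which upper-bounds the treewidth. Conversely, {1, 2, 3, 5, 6} is a clique of size 5, and the vertices of any clique must share a bag in every tree decomposition; so some bag has ≥ 5 vertices and tw(G) ≥ 4. Therefore the treewidth is 4.

Treewidth 4.
One such decomposition:
Bags: B1 = {1, 2, 3, 5, 6}  B2 = {1, 3, 4, 5, 6}
Tree: B1–B2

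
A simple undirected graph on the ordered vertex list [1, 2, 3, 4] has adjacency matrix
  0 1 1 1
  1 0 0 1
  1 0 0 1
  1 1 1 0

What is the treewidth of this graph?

A width-2 tree decomposition is:
Bags: B1 = {1, 3, 4}  B2 = {1, 2, 4}
Tree: B1–B2
The largest bag has 3 vertices, giving width 2; this decomposition certifies tw(G) ≤ 2. Conversely, {1, 2, 4} is a clique of size 3, and the vertices of any clique must share a bag in every tree decomposition; so some bag has ≥ 3 vertices and tw(G) ≥ 2. Combining the bounds, tw(G) = 2.

2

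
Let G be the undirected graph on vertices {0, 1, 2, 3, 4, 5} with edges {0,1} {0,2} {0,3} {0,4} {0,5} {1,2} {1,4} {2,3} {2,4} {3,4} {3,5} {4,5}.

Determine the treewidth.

A width-3 tree decomposition is:
Bags: B1 = {0, 2, 3, 4}  B2 = {0, 3, 4, 5}  B3 = {0, 1, 2, 4}
Tree: B1–B2, B1–B3
Every bag has size at most 4, so the width is 4 − 1 = 3 and tw(G) ≤ 3. Conversely, {0, 1, 2, 4} is a clique of size 4, and the vertices of any clique must share a bag in every tree decomposition; so some bag has ≥ 4 vertices and tw(G) ≥ 3. Therefore the treewidth is 3.

3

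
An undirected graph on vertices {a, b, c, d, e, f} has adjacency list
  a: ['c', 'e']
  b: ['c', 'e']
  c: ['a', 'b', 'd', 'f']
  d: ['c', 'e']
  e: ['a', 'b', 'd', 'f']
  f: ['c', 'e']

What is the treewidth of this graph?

A width-2 tree decomposition is:
Bags: B1 = {c, d, e}  B2 = {b, c, e}  B3 = {c, e, f}  B4 = {a, c, e}
Tree: B1–B2, B2–B3, B3–B4
The largest bag has 3 vertices, giving width 2; this decomposition certifies tw(G) ≤ 2. Since d–c–b–e–d is a cycle in G, G is not acyclic. Forests are exactly the graphs of treewidth ≤ 1, so tw(G) ≥ 2. Combining the bounds, tw(G) = 2.

2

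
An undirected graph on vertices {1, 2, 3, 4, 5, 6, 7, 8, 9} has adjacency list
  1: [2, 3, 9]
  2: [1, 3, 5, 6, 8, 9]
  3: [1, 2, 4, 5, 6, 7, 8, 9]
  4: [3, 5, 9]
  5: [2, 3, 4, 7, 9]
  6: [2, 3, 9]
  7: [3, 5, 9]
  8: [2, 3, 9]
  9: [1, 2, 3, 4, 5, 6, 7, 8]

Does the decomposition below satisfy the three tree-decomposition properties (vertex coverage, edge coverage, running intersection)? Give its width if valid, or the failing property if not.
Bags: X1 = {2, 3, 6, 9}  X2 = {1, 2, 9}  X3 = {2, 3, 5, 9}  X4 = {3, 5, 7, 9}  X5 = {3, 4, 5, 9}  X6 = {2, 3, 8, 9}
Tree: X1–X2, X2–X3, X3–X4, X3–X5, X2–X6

No — edge (3,1) lies in no bag.

A tree decomposition must satisfy three properties: every vertex lies in some bag; for every edge, both endpoints lie together in some bag; and for every vertex, the bags containing it form a connected subtree. Here edge (3,1) lies in no bag, so the decomposition is invalid.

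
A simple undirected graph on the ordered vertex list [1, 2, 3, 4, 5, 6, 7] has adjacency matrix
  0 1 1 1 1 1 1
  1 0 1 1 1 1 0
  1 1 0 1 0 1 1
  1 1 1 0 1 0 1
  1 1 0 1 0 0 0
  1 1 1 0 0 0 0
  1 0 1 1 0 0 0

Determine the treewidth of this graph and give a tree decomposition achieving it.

Every bag has size at most 4, so the width is 4 − 1 = 3 and tw(G) ≤ 3. Conversely, {1, 2, 3, 4} is a clique of size 4, and the vertices of any clique must share a bag in every tree decomposition; so some bag has ≥ 4 vertices and tw(G) ≥ 3. The upper and lower bounds meet at 3, so that is the treewidth.

Treewidth 3.
Bags: B1 = {1, 3, 4, 7}  B2 = {1, 2, 3, 4}  B3 = {1, 2, 4, 5}  B4 = {1, 2, 3, 6}
Tree: B1–B2, B2–B3, B2–B4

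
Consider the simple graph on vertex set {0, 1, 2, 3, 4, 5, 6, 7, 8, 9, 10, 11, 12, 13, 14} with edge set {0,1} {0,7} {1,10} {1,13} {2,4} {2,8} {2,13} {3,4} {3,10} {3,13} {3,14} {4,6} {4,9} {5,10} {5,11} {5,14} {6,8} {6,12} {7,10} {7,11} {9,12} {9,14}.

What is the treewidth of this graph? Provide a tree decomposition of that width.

Every bag has size at most 4, so the width is 4 − 1 = 3 and tw(G) ≤ 3. For the lower bound: the 4 vertex sets {6,8,12}, {9}, {4}, {2,3,13,14} are disjoint, each induces a connected subgraph, and every pair is joined by at least one edge of G. Contracting each set to a single vertex therefore yields K_{4} as a minor, and since treewidth is minor-monotone, tw(G) ≥ tw(K_{4}) = 3. The upper and lower bounds meet at 3, so that is the treewidth.

Treewidth 3.
Bags: B1 = {6, 8, 9, 12}  B2 = {4, 6, 8, 9}  B3 = {2, 4, 8, 9}  B4 = {2, 4, 9, 14}  B5 = {2, 3, 4, 14}  B6 = {2, 3, 13, 14}  B7 = {3, 5, 13, 14}  B8 = {3, 5, 10, 13}  B9 = {1, 5, 10, 13}  B10 = {1, 5, 10, 11}  B11 = {1, 7, 10, 11}  B12 = {0, 1, 7, 11}
Tree: B1–B2, B2–B3, B3–B4, B4–B5, B5–B6, B6–B7, B7–B8, B8–B9, B9–B10, B10–B11, B11–B12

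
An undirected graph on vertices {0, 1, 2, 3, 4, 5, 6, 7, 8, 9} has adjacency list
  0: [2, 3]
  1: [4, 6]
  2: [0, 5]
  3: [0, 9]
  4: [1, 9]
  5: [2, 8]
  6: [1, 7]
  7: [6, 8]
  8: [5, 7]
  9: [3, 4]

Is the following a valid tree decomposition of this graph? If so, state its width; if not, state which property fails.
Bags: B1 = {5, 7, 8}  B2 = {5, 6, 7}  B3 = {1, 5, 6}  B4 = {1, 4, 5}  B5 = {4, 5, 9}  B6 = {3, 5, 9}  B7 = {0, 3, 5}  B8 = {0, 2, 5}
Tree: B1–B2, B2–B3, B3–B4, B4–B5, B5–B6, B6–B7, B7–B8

Yes; width 2.

Every vertex of G appears in some bag (union = {0, 1, 2, 3, 4, 5, 6, 7, 8, 9}); every edge is covered by a bag; and for each vertex v the set of bags containing v is connected in the bag tree. The decomposition is therefore valid. The largest bag has 3 vertices, so the width is 2.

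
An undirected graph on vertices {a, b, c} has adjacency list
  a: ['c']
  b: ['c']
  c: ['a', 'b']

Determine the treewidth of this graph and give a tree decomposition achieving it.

Treewidth 1.
One optimal decomposition is:
Bags: B1 = {b, c}  B2 = {a, c}
Tree: B1–B2

The largest bag has 2 vertices, giving width 1; this decomposition certifies tw(G) ≤ 1. G has an edge, so its treewidth is at least 1. Hence tw(G) = 1 exactly.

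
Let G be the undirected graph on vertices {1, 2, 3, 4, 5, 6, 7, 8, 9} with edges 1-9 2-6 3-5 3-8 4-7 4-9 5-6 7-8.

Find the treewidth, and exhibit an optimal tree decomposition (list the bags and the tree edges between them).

Treewidth 1.
Bags: B1 = {2, 6}  B2 = {5, 6}  B3 = {3, 5}  B4 = {3, 8}  B5 = {7, 8}  B6 = {4, 7}  B7 = {4, 9}  B8 = {1, 9}
Tree: B1–B2, B2–B3, B3–B4, B4–B5, B5–B6, B6–B7, B7–B8

Each bag holds 2 vertices, so the decomposition has width 1, which upper-bounds the treewidth. G has an edge, so its treewidth is at least 1. The upper and lower bounds meet at 1, so that is the treewidth.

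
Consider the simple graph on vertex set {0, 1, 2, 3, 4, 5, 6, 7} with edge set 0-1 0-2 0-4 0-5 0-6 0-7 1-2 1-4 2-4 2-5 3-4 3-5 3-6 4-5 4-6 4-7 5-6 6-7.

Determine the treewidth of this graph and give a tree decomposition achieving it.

Each bag holds 4 vertices, so the decomposition has width 3, which upper-bounds the treewidth. Conversely, {0, 1, 2, 4} is a clique of size 4, and the vertices of any clique must share a bag in every tree decomposition; so some bag has ≥ 4 vertices and tw(G) ≥ 3. The upper and lower bounds meet at 3, so that is the treewidth.

Treewidth 3.
One optimal decomposition is:
Bags: B1 = {0, 4, 5, 6}  B2 = {0, 2, 4, 5}  B3 = {0, 4, 6, 7}  B4 = {3, 4, 5, 6}  B5 = {0, 1, 2, 4}
Tree: B1–B2, B1–B3, B1–B4, B2–B5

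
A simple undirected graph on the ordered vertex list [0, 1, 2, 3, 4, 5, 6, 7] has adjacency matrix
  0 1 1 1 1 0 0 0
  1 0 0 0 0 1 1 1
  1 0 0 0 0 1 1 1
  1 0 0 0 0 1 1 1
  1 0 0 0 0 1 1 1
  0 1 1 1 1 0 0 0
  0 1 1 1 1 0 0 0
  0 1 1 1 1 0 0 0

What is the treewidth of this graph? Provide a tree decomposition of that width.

The largest bag has 5 vertices, giving width 4; this decomposition certifies tw(G) ≤ 4. For the lower bound: the 5 vertex sets {3,5}, {4,6}, {1,7}, {0}, {2} are disjoint, each induces a connected subgraph, and every pair is joined by at least one edge of G. Contracting each set to a single vertex therefore yields K_{5} as a minor, and since treewidth is minor-monotone, tw(G) ≥ tw(K_{5}) = 4. Hence tw(G) = 4 exactly.

Treewidth 4.
Bags: B1 = {0, 3, 5, 6, 7}  B2 = {0, 4, 5, 6, 7}  B3 = {0, 1, 5, 6, 7}  B4 = {0, 2, 5, 6, 7}
Tree: B1–B2, B2–B3, B3–B4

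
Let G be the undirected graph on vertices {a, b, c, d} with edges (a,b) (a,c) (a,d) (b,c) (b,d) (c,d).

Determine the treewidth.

3

A width-3 tree decomposition is:
Bags: B1 = {a, b, c, d}
Tree: (single bag)
A single bag containing all 4 vertices is trivially a valid decomposition of width 3. For the lower bound, the 4 vertices {a, b, c, d} are pairwise adjacent, and any tree decomposition puts a clique entirely inside one bag — forcing width ≥ 3. Hence tw(G) = 3 exactly.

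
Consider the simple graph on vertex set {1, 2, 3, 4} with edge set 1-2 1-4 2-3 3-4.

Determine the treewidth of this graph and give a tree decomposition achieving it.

The largest bag has 3 vertices, giving width 2; this decomposition certifies tw(G) ≤ 2. The edges 4–3–2–1–4 form a cycle, so G is not a tree and its treewidth is at least 2. Hence tw(G) = 2 exactly.

Treewidth 2.
Bags: B1 = {2, 3, 4}  B2 = {1, 2, 4}
Tree: B1–B2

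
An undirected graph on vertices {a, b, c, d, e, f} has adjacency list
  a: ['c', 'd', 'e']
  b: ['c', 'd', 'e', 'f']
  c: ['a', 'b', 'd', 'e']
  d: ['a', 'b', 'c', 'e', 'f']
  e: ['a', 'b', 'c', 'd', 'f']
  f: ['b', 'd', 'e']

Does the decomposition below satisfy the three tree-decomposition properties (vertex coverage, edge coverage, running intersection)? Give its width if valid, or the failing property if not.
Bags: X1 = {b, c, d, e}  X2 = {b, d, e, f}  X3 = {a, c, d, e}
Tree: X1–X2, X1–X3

Vertex coverage: the bags together contain {a, b, c, d, e, f}, the full vertex set. Edge coverage: each edge of G has both endpoints in at least one bag. Running intersection: for every vertex, the bags containing it form a connected subtree. All three properties hold, so this is a valid tree decomposition of width max|bag| − 1 = 3, and hence tw(G) ≤ 3.

Yes; width 3.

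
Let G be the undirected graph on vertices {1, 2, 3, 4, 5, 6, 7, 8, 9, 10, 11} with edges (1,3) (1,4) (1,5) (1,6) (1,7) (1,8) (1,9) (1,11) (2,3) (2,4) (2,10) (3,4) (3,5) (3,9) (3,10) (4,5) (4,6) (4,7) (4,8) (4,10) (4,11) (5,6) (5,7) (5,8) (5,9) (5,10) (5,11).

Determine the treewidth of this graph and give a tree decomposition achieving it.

Every bag has size at most 4, so the width is 4 − 1 = 3 and tw(G) ≤ 3. Conversely, {1, 3, 5, 9} is a clique of size 4, and the vertices of any clique must share a bag in every tree decomposition; so some bag has ≥ 4 vertices and tw(G) ≥ 3. Combining the bounds, tw(G) = 3.

Treewidth 3.
One optimal decomposition is:
Bags: B1 = {1, 3, 4, 5}  B2 = {3, 4, 5, 10}  B3 = {1, 4, 5, 11}  B4 = {1, 4, 5, 8}  B5 = {1, 4, 5, 7}  B6 = {2, 3, 4, 10}  B7 = {1, 4, 5, 6}  B8 = {1, 3, 5, 9}
Tree: B1–B2, B1–B3, B3–B4, B3–B5, B2–B6, B3–B7, B1–B8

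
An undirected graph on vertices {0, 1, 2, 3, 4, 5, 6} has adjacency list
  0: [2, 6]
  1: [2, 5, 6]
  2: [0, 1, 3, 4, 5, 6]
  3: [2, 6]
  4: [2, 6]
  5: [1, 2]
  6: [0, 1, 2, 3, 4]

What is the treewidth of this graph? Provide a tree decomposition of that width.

Treewidth 2.
One such decomposition:
Bags: B1 = {2, 4, 6}  B2 = {0, 2, 6}  B3 = {1, 2, 6}  B4 = {1, 2, 5}  B5 = {2, 3, 6}
Tree: B1–B2, B2–B3, B3–B4, B3–B5

Every bag has size at most 3, so the width is 3 − 1 = 2 and tw(G) ≤ 2. For the lower bound, the 3 vertices {1, 2, 5} are pairwise adjacent, and any tree decomposition puts a clique entirely inside one bag — forcing width ≥ 2. The upper and lower bounds meet at 2, so that is the treewidth.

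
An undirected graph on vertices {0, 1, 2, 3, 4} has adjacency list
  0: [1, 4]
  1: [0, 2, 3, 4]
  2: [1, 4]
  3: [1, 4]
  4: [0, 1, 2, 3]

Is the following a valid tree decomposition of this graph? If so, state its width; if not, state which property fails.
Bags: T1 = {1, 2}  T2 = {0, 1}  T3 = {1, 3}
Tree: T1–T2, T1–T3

A tree decomposition must satisfy three properties: every vertex lies in some bag; for every edge, both endpoints lie together in some bag; and for every vertex, the bags containing it form a connected subtree. Here vertex 4 appears in no bag, so the decomposition is invalid.

No — vertex 4 appears in no bag.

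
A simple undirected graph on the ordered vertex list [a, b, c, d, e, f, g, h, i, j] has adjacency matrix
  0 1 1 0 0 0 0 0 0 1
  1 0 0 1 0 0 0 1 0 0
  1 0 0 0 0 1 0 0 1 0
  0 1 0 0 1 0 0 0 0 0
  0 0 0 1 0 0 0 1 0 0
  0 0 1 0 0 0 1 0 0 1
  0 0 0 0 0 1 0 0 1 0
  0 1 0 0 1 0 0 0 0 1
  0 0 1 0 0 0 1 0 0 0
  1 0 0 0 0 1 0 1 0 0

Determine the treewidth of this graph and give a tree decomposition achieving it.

Treewidth 2.
One optimal decomposition is:
Bags: B1 = {c, g, i}  B2 = {c, f, g}  B3 = {a, c, f}  B4 = {a, f, j}  B5 = {a, b, j}  B6 = {b, h, j}  B7 = {b, d, h}  B8 = {d, e, h}
Tree: B1–B2, B2–B3, B3–B4, B4–B5, B5–B6, B6–B7, B7–B8

The largest bag has 3 vertices, giving width 2; this decomposition certifies tw(G) ≤ 2. Since i–g–f–c–i is a cycle in G, G is not acyclic. Forests are exactly the graphs of treewidth ≤ 1, so tw(G) ≥ 2. The upper and lower bounds meet at 2, so that is the treewidth.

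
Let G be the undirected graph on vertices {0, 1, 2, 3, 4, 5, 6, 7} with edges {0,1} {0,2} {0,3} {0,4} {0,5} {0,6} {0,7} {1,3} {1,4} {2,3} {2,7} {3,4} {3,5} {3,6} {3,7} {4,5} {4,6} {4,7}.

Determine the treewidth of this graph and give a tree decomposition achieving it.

Treewidth 3.
One such decomposition:
Bags: B1 = {0, 3, 4, 7}  B2 = {0, 1, 3, 4}  B3 = {0, 3, 4, 6}  B4 = {0, 3, 4, 5}  B5 = {0, 2, 3, 7}
Tree: B1–B2, B2–B3, B2–B4, B1–B5

Each bag holds 4 vertices, so the decomposition has width 3, which upper-bounds the treewidth. For the lower bound, the 4 vertices {0, 2, 3, 7} are pairwise adjacent, and any tree decomposition puts a clique entirely inside one bag — forcing width ≥ 3. Hence tw(G) = 3 exactly.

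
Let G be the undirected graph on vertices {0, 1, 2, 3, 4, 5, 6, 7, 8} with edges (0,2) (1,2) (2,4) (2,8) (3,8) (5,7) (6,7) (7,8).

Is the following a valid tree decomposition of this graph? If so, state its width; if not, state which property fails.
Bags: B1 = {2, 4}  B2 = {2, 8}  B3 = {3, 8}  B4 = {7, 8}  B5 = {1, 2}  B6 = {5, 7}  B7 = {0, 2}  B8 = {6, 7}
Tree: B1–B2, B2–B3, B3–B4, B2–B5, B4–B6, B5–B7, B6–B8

Vertex coverage: the bags together contain {0, 1, 2, 3, 4, 5, 6, 7, 8}, the full vertex set. Edge coverage: each edge of G has both endpoints in at least one bag. Running intersection: for every vertex, the bags containing it form a connected subtree. All three properties hold, so this is a valid tree decomposition of width max|bag| − 1 = 1, and hence tw(G) ≤ 1.

Yes; width 1.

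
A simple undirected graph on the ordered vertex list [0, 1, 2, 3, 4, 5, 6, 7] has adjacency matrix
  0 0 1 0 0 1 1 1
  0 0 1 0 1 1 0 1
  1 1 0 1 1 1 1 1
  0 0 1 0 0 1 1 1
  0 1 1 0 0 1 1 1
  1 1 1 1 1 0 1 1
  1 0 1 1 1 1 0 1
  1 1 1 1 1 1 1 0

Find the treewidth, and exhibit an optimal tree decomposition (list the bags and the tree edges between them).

Treewidth 4.
Bags: B1 = {2, 4, 5, 6, 7}  B2 = {0, 2, 5, 6, 7}  B3 = {1, 2, 4, 5, 7}  B4 = {2, 3, 5, 6, 7}
Tree: B1–B2, B1–B3, B1–B4

Every bag has size at most 5, so the width is 5 − 1 = 4 and tw(G) ≤ 4. Conversely, {1, 2, 4, 5, 7} is a clique of size 5, and the vertices of any clique must share a bag in every tree decomposition; so some bag has ≥ 5 vertices and tw(G) ≥ 4. Combining the bounds, tw(G) = 4.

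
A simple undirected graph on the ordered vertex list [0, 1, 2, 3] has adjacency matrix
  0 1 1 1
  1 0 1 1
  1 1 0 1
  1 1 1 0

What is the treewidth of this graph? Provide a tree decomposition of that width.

Treewidth 3.
One optimal decomposition is:
Bags: B1 = {0, 1, 2, 3}
Tree: (single bag)

A single bag containing all 4 vertices is trivially a valid decomposition of width 3. On the other hand G contains the 4-clique {0, 1, 2, 3}. A clique must lie in a single bag of any decomposition, so no decomposition can have width below 3. Combining the bounds, tw(G) = 3.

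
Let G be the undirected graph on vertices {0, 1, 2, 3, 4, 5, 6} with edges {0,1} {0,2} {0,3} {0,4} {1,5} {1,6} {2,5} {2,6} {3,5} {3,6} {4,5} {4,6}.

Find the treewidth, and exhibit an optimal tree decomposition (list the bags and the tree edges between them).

Treewidth 3.
Bags: B1 = {0, 3, 5, 6}  B2 = {0, 4, 5, 6}  B3 = {0, 1, 5, 6}  B4 = {0, 2, 5, 6}
Tree: B1–B2, B2–B3, B3–B4

The largest bag has 4 vertices, giving width 3; this decomposition certifies tw(G) ≤ 3. For the lower bound: the 4 vertex sets {0,3}, {4,5}, {6}, {1} are disjoint, each induces a connected subgraph, and every pair is joined by at least one edge of G. Contracting each set to a single vertex therefore yields K_{4} as a minor, and since treewidth is minor-monotone, tw(G) ≥ tw(K_{4}) = 3. Therefore the treewidth is 3.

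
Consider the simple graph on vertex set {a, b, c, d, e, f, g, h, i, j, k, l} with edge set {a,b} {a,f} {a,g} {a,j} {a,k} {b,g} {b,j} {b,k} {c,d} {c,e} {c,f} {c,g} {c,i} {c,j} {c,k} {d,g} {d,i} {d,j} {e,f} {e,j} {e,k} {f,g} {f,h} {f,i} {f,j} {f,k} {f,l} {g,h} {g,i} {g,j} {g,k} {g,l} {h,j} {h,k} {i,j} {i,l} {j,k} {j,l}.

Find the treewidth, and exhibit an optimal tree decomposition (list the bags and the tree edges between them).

Treewidth 4.
One such decomposition:
Bags: B1 = {c, f, g, i, j}  B2 = {c, f, g, j, k}  B3 = {f, g, i, j, l}  B4 = {f, g, h, j, k}  B5 = {c, d, g, i, j}  B6 = {c, e, f, j, k}  B7 = {a, f, g, j, k}  B8 = {a, b, g, j, k}
Tree: B1–B2, B1–B3, B2–B4, B1–B5, B2–B6, B2–B7, B7–B8

Every bag has size at most 5, so the width is 5 − 1 = 4 and tw(G) ≤ 4. For the lower bound, the 5 vertices {c, d, g, i, j} are pairwise adjacent, and any tree decomposition puts a clique entirely inside one bag — forcing width ≥ 4. Hence tw(G) = 4 exactly.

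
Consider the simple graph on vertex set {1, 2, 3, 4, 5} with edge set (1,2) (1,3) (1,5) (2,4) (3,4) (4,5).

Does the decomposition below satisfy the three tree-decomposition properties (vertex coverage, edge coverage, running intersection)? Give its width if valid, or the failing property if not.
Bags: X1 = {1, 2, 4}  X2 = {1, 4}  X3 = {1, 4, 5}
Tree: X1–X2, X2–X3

A tree decomposition must satisfy three properties: every vertex lies in some bag; for every edge, both endpoints lie together in some bag; and for every vertex, the bags containing it form a connected subtree. Here vertex 3 appears in no bag, so the decomposition is invalid.

No — vertex 3 appears in no bag.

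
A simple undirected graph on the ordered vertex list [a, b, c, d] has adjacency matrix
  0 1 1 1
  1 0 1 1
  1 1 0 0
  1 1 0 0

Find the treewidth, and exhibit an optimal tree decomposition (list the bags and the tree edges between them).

Every bag has size at most 3, so the width is 3 − 1 = 2 and tw(G) ≤ 2. On the other hand G contains the 3-clique {a, b, d}. A clique must lie in a single bag of any decomposition, so no decomposition can have width below 2. Therefore the treewidth is 2.

Treewidth 2.
Bags: B1 = {a, b, d}  B2 = {a, b, c}
Tree: B1–B2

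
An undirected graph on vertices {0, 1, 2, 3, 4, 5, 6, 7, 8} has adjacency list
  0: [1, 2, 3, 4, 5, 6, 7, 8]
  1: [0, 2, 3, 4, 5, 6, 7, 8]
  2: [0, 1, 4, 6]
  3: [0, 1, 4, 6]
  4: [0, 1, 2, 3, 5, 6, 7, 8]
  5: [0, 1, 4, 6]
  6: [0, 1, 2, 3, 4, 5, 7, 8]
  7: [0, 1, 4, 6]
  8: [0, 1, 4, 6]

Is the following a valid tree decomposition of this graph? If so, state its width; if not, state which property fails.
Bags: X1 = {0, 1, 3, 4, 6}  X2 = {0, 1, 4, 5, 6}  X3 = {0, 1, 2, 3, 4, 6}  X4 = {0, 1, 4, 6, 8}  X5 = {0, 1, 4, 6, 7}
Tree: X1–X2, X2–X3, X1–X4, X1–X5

A tree decomposition must satisfy three properties: every vertex lies in some bag; for every edge, both endpoints lie together in some bag; and for every vertex, the bags containing it form a connected subtree. Here bags containing vertex 3 are not connected in the tree, so the decomposition is invalid.

No — bags containing vertex 3 are not connected in the tree.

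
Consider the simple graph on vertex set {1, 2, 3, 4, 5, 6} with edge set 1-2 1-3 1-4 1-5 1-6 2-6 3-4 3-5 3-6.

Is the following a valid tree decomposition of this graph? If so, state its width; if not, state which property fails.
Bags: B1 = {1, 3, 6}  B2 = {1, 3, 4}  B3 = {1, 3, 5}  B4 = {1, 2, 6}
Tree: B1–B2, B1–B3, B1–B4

Yes; width 2.

Checking the three conditions: (i) the bags cover all of {1, 2, 3, 4, 5, 6}; (ii) for each edge, some bag contains both endpoints; (iii) the bags containing any fixed vertex form a subtree. All hold, so the decomposition is valid with width 3 − 1 = 2.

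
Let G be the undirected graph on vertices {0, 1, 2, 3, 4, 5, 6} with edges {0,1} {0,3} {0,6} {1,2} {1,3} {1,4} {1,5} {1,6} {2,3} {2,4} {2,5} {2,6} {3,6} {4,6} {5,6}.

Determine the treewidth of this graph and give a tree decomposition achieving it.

Treewidth 3.
One such decomposition:
Bags: B1 = {1, 2, 5, 6}  B2 = {1, 2, 4, 6}  B3 = {1, 2, 3, 6}  B4 = {0, 1, 3, 6}
Tree: B1–B2, B2–B3, B3–B4

Each bag holds 4 vertices, so the decomposition has width 3, which upper-bounds the treewidth. Conversely, {0, 1, 3, 6} is a clique of size 4, and the vertices of any clique must share a bag in every tree decomposition; so some bag has ≥ 4 vertices and tw(G) ≥ 3. The upper and lower bounds meet at 3, so that is the treewidth.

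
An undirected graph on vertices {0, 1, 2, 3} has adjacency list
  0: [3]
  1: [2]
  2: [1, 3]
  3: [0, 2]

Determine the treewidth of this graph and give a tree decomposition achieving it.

Every bag has size at most 2, so the width is 2 − 1 = 1 and tw(G) ≤ 1. Since G has at least one edge (e.g. 0–3), it is not an edgeless graph, so tw(G) ≥ 1. Therefore the treewidth is 1.

Treewidth 1.
One such decomposition:
Bags: B1 = {0, 3}  B2 = {2, 3}  B3 = {1, 2}
Tree: B1–B2, B2–B3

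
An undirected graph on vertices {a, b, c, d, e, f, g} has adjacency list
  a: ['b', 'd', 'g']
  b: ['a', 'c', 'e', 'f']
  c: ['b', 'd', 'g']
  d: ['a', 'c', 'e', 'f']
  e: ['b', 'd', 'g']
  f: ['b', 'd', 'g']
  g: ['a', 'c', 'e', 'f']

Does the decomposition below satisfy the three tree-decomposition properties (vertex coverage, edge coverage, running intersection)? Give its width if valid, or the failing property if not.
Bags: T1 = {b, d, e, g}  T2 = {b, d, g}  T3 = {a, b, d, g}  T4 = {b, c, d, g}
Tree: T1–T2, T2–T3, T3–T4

A tree decomposition must satisfy three properties: every vertex lies in some bag; for every edge, both endpoints lie together in some bag; and for every vertex, the bags containing it form a connected subtree. Here vertex f appears in no bag, so the decomposition is invalid.

No — vertex f appears in no bag.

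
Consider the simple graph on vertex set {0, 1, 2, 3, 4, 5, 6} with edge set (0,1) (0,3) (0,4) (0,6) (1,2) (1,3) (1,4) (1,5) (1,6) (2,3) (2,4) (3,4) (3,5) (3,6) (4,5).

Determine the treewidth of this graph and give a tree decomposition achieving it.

Every bag has size at most 4, so the width is 4 − 1 = 3 and tw(G) ≤ 3. For the lower bound, the 4 vertices {0, 1, 3, 4} are pairwise adjacent, and any tree decomposition puts a clique entirely inside one bag — forcing width ≥ 3. Combining the bounds, tw(G) = 3.

Treewidth 3.
Bags: B1 = {1, 3, 4, 5}  B2 = {0, 1, 3, 4}  B3 = {0, 1, 3, 6}  B4 = {1, 2, 3, 4}
Tree: B1–B2, B2–B3, B1–B4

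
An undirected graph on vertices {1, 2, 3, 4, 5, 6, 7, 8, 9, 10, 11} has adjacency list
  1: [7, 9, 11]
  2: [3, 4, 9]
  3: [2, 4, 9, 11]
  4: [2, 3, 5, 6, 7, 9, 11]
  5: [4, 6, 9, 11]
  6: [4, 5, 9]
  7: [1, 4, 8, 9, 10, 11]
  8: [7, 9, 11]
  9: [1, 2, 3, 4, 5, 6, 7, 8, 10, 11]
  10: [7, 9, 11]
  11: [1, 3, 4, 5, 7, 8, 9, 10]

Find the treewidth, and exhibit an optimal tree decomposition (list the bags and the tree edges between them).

Treewidth 3.
One optimal decomposition is:
Bags: B1 = {3, 4, 9, 11}  B2 = {4, 5, 9, 11}  B3 = {2, 3, 4, 9}  B4 = {4, 7, 9, 11}  B5 = {7, 8, 9, 11}  B6 = {4, 5, 6, 9}  B7 = {7, 9, 10, 11}  B8 = {1, 7, 9, 11}
Tree: B1–B2, B1–B3, B2–B4, B4–B5, B2–B6, B4–B7, B4–B8

The largest bag has 4 vertices, giving width 3; this decomposition certifies tw(G) ≤ 3. For the lower bound, the 4 vertices {2, 3, 4, 9} are pairwise adjacent, and any tree decomposition puts a clique entirely inside one bag — forcing width ≥ 3. Combining the bounds, tw(G) = 3.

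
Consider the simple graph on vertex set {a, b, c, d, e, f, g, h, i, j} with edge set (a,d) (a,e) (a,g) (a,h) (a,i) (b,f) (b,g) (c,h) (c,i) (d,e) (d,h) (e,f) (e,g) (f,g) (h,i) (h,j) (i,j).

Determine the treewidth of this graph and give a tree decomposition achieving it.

Treewidth 2.
One optimal decomposition is:
Bags: B1 = {a, h, i}  B2 = {h, i, j}  B3 = {a, d, h}  B4 = {a, d, e}  B5 = {a, e, g}  B6 = {c, h, i}  B7 = {e, f, g}  B8 = {b, f, g}
Tree: B1–B2, B1–B3, B3–B4, B4–B5, B1–B6, B5–B7, B7–B8

Each bag holds 3 vertices, so the decomposition has width 2, which upper-bounds the treewidth. For the lower bound, the 3 vertices {e, f, g} are pairwise adjacent, and any tree decomposition puts a clique entirely inside one bag — forcing width ≥ 2. Combining the bounds, tw(G) = 2.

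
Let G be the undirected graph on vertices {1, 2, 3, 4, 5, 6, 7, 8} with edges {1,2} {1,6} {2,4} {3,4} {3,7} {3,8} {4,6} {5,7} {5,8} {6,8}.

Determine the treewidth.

A width-2 tree decomposition is:
Bags: B1 = {1, 2, 4}  B2 = {1, 4, 6}  B3 = {3, 4, 6}  B4 = {3, 6, 8}  B5 = {3, 7, 8}  B6 = {5, 7, 8}
Tree: B1–B2, B2–B3, B3–B4, B4–B5, B5–B6
Every bag has size at most 3, so the width is 3 − 1 = 2 and tw(G) ≤ 2. For the lower bound, G contains the cycle 2–1–6–4–2, so G is not a forest; only forests have treewidth ≤ 1, hence tw(G) ≥ 2. Therefore the treewidth is 2.

2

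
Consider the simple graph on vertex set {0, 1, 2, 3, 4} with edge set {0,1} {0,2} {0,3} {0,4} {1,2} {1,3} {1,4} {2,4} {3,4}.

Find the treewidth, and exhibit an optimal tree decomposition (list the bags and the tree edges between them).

The largest bag has 4 vertices, giving width 3; this decomposition certifies tw(G) ≤ 3. On the other hand G contains the 4-clique {0, 1, 2, 4}. A clique must lie in a single bag of any decomposition, so no decomposition can have width below 3. The upper and lower bounds meet at 3, so that is the treewidth.

Treewidth 3.
One optimal decomposition is:
Bags: B1 = {0, 1, 3, 4}  B2 = {0, 1, 2, 4}
Tree: B1–B2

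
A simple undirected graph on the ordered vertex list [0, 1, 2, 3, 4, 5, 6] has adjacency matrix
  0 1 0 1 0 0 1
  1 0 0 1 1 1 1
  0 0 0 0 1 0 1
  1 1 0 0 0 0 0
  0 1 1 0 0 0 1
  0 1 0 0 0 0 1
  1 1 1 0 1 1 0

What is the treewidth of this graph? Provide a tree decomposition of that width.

Treewidth 2.
One such decomposition:
Bags: B1 = {1, 4, 6}  B2 = {0, 1, 6}  B3 = {2, 4, 6}  B4 = {0, 1, 3}  B5 = {1, 5, 6}
Tree: B1–B2, B1–B3, B2–B4, B2–B5

Every bag has size at most 3, so the width is 3 − 1 = 2 and tw(G) ≤ 2. For the lower bound, the 3 vertices {0, 1, 3} are pairwise adjacent, and any tree decomposition puts a clique entirely inside one bag — forcing width ≥ 2. The upper and lower bounds meet at 2, so that is the treewidth.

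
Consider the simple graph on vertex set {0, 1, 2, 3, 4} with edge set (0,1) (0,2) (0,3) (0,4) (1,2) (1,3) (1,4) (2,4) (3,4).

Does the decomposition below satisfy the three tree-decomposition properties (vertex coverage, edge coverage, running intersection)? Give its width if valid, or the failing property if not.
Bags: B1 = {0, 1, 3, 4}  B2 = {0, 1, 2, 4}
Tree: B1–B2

Every vertex of G appears in some bag (union = {0, 1, 2, 3, 4}); every edge is covered by a bag; and for each vertex v the set of bags containing v is connected in the bag tree. The decomposition is therefore valid. The largest bag has 4 vertices, so the width is 3.

Yes; width 3.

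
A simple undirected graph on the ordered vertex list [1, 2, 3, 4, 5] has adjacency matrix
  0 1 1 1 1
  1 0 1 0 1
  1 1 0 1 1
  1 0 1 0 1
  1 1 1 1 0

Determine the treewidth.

A width-3 tree decomposition is:
Bags: B1 = {1, 2, 3, 5}  B2 = {1, 3, 4, 5}
Tree: B1–B2
The largest bag has 4 vertices, giving width 3; this decomposition certifies tw(G) ≤ 3. On the other hand G contains the 4-clique {1, 2, 3, 5}. A clique must lie in a single bag of any decomposition, so no decomposition can have width below 3. Therefore the treewidth is 3.

3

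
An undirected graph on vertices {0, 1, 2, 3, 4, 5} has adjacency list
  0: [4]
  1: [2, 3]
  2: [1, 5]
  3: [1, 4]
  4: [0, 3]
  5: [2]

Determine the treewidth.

A width-1 tree decomposition is:
Bags: B1 = {0, 4}  B2 = {3, 4}  B3 = {1, 3}  B4 = {1, 2}  B5 = {2, 5}
Tree: B1–B2, B2–B3, B3–B4, B4–B5
The largest bag has 2 vertices, giving width 1; this decomposition certifies tw(G) ≤ 1. Any graph with an edge has treewidth ≥ 1, and G has the edge 0–4. Hence tw(G) = 1 exactly.

1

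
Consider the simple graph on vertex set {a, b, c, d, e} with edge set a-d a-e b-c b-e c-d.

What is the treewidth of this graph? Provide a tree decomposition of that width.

Every bag has size at most 3, so the width is 3 − 1 = 2 and tw(G) ≤ 2. Since c–b–e–a–d–c is a cycle in G, G is not acyclic. Forests are exactly the graphs of treewidth ≤ 1, so tw(G) ≥ 2. Hence tw(G) = 2 exactly.

Treewidth 2.
One optimal decomposition is:
Bags: B1 = {b, c, e}  B2 = {a, c, e}  B3 = {a, c, d}
Tree: B1–B2, B2–B3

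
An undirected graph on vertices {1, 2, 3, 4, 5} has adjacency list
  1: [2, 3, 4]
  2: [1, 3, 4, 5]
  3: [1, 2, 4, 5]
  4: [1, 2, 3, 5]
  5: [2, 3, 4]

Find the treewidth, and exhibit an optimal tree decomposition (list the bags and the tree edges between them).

The largest bag has 4 vertices, giving width 3; this decomposition certifies tw(G) ≤ 3. On the other hand G contains the 4-clique {1, 2, 3, 4}. A clique must lie in a single bag of any decomposition, so no decomposition can have width below 3. Combining the bounds, tw(G) = 3.

Treewidth 3.
One optimal decomposition is:
Bags: B1 = {2, 3, 4, 5}  B2 = {1, 2, 3, 4}
Tree: B1–B2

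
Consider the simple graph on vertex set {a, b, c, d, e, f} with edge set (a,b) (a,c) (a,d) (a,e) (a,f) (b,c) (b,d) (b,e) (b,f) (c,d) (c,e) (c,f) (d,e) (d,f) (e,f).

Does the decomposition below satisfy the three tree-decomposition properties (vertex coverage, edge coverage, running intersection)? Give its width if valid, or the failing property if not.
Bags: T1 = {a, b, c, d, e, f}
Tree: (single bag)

Yes; width 5.

Checking the three conditions: (i) the bags cover all of {a, b, c, d, e, f}; (ii) for each edge, some bag contains both endpoints; (iii) the bags containing any fixed vertex form a subtree. All hold, so the decomposition is valid with width 6 − 1 = 5.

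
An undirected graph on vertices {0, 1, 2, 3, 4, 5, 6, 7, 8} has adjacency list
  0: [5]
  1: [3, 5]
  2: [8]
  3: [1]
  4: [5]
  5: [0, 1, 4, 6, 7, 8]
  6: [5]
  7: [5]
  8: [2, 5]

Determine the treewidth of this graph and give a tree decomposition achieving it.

Each bag holds 2 vertices, so the decomposition has width 1, which upper-bounds the treewidth. Since G has at least one edge (e.g. 5–1), it is not an edgeless graph, so tw(G) ≥ 1. Therefore the treewidth is 1.

Treewidth 1.
Bags: B1 = {1, 5}  B2 = {5, 8}  B3 = {4, 5}  B4 = {0, 5}  B5 = {1, 3}  B6 = {5, 6}  B7 = {2, 8}  B8 = {5, 7}
Tree: B1–B2, B1–B3, B3–B4, B1–B5, B4–B6, B2–B7, B6–B8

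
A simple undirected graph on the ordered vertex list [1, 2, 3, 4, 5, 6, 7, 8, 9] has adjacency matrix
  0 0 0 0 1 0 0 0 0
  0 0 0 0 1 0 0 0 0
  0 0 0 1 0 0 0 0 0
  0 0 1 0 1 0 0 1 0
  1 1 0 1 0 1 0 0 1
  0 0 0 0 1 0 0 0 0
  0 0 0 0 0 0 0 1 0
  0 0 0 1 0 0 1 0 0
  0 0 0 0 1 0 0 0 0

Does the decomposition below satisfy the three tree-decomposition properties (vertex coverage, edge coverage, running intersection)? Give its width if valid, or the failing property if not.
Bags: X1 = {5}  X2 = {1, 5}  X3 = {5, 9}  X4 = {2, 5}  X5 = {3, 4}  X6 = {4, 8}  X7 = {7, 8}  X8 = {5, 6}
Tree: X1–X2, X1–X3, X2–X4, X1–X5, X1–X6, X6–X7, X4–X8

No — edge (4,5) lies in no bag.

A tree decomposition must satisfy three properties: every vertex lies in some bag; for every edge, both endpoints lie together in some bag; and for every vertex, the bags containing it form a connected subtree. Here edge (4,5) lies in no bag, so the decomposition is invalid.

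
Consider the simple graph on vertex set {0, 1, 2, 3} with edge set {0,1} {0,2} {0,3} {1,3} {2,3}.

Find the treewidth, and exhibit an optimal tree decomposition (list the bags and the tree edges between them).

Each bag holds 3 vertices, so the decomposition has width 2, which upper-bounds the treewidth. On the other hand G contains the 3-clique {0, 1, 3}. A clique must lie in a single bag of any decomposition, so no decomposition can have width below 2. The upper and lower bounds meet at 2, so that is the treewidth.

Treewidth 2.
One such decomposition:
Bags: B1 = {0, 1, 3}  B2 = {0, 2, 3}
Tree: B1–B2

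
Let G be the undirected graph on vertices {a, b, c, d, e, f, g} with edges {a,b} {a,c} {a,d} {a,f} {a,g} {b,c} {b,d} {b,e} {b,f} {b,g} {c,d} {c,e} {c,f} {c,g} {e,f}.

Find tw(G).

3

A width-3 tree decomposition is:
Bags: B1 = {a, b, c, g}  B2 = {a, b, c, f}  B3 = {a, b, c, d}  B4 = {b, c, e, f}
Tree: B1–B2, B1–B3, B2–B4
The largest bag has 4 vertices, giving width 3; this decomposition certifies tw(G) ≤ 3. On the other hand G contains the 4-clique {b, c, e, f}. A clique must lie in a single bag of any decomposition, so no decomposition can have width below 3. The upper and lower bounds meet at 3, so that is the treewidth.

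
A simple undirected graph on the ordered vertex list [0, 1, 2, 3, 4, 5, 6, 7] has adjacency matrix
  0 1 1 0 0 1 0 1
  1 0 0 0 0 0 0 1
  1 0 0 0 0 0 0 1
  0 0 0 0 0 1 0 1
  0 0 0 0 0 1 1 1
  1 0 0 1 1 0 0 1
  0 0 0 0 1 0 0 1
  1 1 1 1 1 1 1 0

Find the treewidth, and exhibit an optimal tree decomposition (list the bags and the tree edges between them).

Every bag has size at most 3, so the width is 3 − 1 = 2 and tw(G) ≤ 2. For the lower bound, the 3 vertices {0, 1, 7} are pairwise adjacent, and any tree decomposition puts a clique entirely inside one bag — forcing width ≥ 2. Combining the bounds, tw(G) = 2.

Treewidth 2.
One such decomposition:
Bags: B1 = {0, 1, 7}  B2 = {0, 5, 7}  B3 = {0, 2, 7}  B4 = {4, 5, 7}  B5 = {3, 5, 7}  B6 = {4, 6, 7}
Tree: B1–B2, B1–B3, B2–B4, B4–B5, B4–B6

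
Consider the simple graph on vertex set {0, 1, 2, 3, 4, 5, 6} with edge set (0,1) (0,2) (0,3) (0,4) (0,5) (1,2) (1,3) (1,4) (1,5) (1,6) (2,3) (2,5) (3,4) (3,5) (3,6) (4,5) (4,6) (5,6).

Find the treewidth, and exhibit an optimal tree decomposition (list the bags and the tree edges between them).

Every bag has size at most 5, so the width is 5 − 1 = 4 and tw(G) ≤ 4. Conversely, {0, 1, 2, 3, 5} is a clique of size 5, and the vertices of any clique must share a bag in every tree decomposition; so some bag has ≥ 5 vertices and tw(G) ≥ 4. Combining the bounds, tw(G) = 4.

Treewidth 4.
One such decomposition:
Bags: B1 = {0, 1, 3, 4, 5}  B2 = {1, 3, 4, 5, 6}  B3 = {0, 1, 2, 3, 5}
Tree: B1–B2, B1–B3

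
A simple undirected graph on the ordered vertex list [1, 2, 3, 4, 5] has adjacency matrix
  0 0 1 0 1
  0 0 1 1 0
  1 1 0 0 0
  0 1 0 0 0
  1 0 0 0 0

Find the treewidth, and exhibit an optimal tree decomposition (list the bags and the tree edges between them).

Treewidth 1.
Bags: B1 = {1, 3}  B2 = {1, 5}  B3 = {2, 3}  B4 = {2, 4}
Tree: B1–B2, B1–B3, B3–B4

Each bag holds 2 vertices, so the decomposition has width 1, which upper-bounds the treewidth. Since G has at least one edge (e.g. 3–1), it is not an edgeless graph, so tw(G) ≥ 1. Combining the bounds, tw(G) = 1.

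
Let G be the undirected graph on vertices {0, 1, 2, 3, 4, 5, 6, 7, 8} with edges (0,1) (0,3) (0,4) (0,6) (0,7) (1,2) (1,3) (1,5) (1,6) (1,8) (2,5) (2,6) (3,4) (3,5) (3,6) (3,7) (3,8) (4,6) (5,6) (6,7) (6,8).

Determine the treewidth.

3

A width-3 tree decomposition is:
Bags: B1 = {1, 3, 5, 6}  B2 = {0, 1, 3, 6}  B3 = {1, 2, 5, 6}  B4 = {1, 3, 6, 8}  B5 = {0, 3, 4, 6}  B6 = {0, 3, 6, 7}
Tree: B1–B2, B1–B3, B1–B4, B2–B5, B5–B6
Every bag has size at most 4, so the width is 4 − 1 = 3 and tw(G) ≤ 3. Conversely, {1, 2, 5, 6} is a clique of size 4, and the vertices of any clique must share a bag in every tree decomposition; so some bag has ≥ 4 vertices and tw(G) ≥ 3. Therefore the treewidth is 3.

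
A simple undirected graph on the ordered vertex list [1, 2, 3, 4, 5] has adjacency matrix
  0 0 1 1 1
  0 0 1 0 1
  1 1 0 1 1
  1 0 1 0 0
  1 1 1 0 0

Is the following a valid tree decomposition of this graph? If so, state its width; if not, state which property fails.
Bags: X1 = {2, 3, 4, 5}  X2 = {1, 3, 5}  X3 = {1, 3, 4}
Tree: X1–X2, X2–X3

No — bags containing vertex 4 are not connected in the tree.

A tree decomposition must satisfy three properties: every vertex lies in some bag; for every edge, both endpoints lie together in some bag; and for every vertex, the bags containing it form a connected subtree. Here bags containing vertex 4 are not connected in the tree, so the decomposition is invalid.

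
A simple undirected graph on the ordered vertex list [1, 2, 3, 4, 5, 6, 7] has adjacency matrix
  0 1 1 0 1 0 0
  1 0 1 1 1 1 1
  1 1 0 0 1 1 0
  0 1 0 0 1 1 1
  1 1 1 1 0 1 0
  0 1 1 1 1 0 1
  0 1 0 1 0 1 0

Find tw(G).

3

A width-3 tree decomposition is:
Bags: B1 = {2, 4, 5, 6}  B2 = {2, 4, 6, 7}  B3 = {2, 3, 5, 6}  B4 = {1, 2, 3, 5}
Tree: B1–B2, B1–B3, B3–B4
Each bag holds 4 vertices, so the decomposition has width 3, which upper-bounds the treewidth. Conversely, {1, 2, 3, 5} is a clique of size 4, and the vertices of any clique must share a bag in every tree decomposition; so some bag has ≥ 4 vertices and tw(G) ≥ 3. Therefore the treewidth is 3.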